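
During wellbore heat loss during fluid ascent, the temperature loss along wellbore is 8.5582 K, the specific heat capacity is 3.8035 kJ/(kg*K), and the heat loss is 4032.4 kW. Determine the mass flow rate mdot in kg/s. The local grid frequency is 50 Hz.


mdot = Q_loss / (cp * dT)
mdot = 4032.4 / (3.8035 * 8.5582)
mdot = 123.88 kg/s


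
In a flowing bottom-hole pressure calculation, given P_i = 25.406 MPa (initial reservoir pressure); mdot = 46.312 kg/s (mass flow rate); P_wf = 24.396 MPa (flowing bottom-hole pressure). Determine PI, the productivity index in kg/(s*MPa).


PI = mdot / (P_i - P_wf)
PI = 46.312 / (25.406 - 24.396)
PI = 45.853 kg/(s*MPa)


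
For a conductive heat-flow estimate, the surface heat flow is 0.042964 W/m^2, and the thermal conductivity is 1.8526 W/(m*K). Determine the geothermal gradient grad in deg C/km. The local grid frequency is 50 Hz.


grad = q * 1000 / k
grad = 0.042964 * 1000 / 1.8526
grad = 23.191 deg C/km


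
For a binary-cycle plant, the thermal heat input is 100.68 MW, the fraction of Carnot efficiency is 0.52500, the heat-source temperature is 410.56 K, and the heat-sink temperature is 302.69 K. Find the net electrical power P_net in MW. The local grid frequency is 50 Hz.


Step 1: eta = (1 - Tc/Th)*f = (1 - 302.69/410.56)*0.525 = 0.1379378
Step 2: P_net = eta * Q_in = 0.1379378 * 100.68 = 13.888 MW
P_net = 13.888 MW


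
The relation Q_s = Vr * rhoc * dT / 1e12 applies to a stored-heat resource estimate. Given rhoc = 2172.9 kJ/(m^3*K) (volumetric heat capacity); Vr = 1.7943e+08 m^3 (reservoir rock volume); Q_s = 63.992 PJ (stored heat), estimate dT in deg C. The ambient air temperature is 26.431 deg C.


dT = Q_s * 1e12 / (Vr * rhoc)
dT = 63.992 * 1e12 / (1.7943e+08 * 2172.9)
dT = 164.1311 K
Convert (temperature difference, 1 K = 1 deg C): 164.1311 K = 164.1311 deg C
dT = 164.13 deg C


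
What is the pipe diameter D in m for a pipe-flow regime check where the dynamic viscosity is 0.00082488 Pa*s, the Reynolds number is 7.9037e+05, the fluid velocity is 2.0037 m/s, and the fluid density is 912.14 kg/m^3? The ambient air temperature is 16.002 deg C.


D = Re * mu / (rho * vel)
D = 7.9037e+05 * 0.00082488 / (912.14 * 2.0037)
D = 0.35672 m


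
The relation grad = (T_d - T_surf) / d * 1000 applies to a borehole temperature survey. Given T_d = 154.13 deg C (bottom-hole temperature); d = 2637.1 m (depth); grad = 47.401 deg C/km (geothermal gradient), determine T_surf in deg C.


T_surf = T_d - grad * d / 1000
T_surf = 154.13 - 47.401 * 2637.1 / 1000
T_surf = 29.129 deg C


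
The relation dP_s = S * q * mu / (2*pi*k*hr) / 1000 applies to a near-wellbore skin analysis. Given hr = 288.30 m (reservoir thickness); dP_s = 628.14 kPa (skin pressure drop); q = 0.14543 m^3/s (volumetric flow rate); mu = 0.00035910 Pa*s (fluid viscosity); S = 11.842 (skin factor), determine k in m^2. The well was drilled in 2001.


k = S*q*mu / (2*pi*dP_s*1000*hr)
k = 11.842*0.14543*0.00035910 / (2*pi*628.14*1000*288.30)
k = 5.4352e-13 m^2


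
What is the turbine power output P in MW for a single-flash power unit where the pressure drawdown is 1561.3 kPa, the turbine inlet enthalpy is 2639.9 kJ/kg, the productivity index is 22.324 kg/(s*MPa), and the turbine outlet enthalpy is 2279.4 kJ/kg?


Step 1: mdot = PI * dP / 1000 = 22.324 * 1561.3 / 1000 = 34.85446 kg/s
Step 2: P = mdot*(h_in - h_out)/1000 = 34.85446*(2639.9 - 2279.4)/1000 = 12.565 MW
P = 12.565 MW


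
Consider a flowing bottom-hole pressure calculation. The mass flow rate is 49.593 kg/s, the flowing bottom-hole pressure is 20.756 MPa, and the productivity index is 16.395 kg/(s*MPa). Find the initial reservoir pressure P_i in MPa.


P_i = P_wf + mdot / PI
P_i = 20.756 + 49.593 / 16.395
P_i = 23.781 MPa


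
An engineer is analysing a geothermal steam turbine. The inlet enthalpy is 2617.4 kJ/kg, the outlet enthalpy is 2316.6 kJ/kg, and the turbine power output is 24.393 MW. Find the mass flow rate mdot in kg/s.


mdot = P * 1000 / (h_in - h_out)
mdot = 24.393 * 1000 / (2617.4 - 2316.6)
mdot = 81.094 kg/s


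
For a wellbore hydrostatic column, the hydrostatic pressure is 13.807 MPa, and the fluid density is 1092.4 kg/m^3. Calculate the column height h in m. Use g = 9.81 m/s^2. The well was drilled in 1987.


h = P * 1e6 / (g * rho)
h = 13.807 * 1e6 / (9.81 * 1092.4)
h = 1288.4 m


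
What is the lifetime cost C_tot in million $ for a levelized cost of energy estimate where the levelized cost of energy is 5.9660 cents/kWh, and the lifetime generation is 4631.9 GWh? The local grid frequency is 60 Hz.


C_tot = LCOE / 100 * E_tot
C_tot = 5.9660 / 100 * 4631.9
C_tot = 276.34 million $


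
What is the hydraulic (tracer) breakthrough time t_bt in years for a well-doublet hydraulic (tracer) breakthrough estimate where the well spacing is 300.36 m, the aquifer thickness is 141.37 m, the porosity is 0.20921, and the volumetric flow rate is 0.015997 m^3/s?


t_bt = pi * hr * phi * L^2 / (3 * Qv) / (365.25*86400)
t_bt = pi * 141.37 * 0.20921 * 300.36^2 / (3 * 0.015997) / (365.25*86400)
t_bt = 5.5349 years


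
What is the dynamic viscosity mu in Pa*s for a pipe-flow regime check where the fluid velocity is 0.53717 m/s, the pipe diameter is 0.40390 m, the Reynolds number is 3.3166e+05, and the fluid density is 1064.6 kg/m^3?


mu = rho * vel * D / Re
mu = 1064.6 * 0.53717 * 0.40390 / 3.3166e+05
mu = 0.00069643 Pa*s


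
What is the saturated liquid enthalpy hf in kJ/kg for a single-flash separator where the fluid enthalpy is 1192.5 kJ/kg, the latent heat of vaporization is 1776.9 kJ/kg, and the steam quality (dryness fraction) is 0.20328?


hf = h - x * hfg
hf = 1192.5 - 0.20328 * 1776.9
hf = 831.29 kJ/kg


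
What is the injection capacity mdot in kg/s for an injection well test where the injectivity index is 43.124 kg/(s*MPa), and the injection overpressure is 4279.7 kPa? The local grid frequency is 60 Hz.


mdot = II * dP / 1000
mdot = 43.124 * 4279.7 / 1000
mdot = 184.56 kg/s


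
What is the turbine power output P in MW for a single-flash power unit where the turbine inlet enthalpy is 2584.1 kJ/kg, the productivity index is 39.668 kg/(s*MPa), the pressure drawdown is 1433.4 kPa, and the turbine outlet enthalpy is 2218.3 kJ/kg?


Step 1: mdot = PI * dP / 1000 = 39.668 * 1433.4 / 1000 = 56.86011 kg/s
Step 2: P = mdot*(h_in - h_out)/1000 = 56.86011*(2584.1 - 2218.3)/1000 = 20.799 MW
P = 20.799 MW


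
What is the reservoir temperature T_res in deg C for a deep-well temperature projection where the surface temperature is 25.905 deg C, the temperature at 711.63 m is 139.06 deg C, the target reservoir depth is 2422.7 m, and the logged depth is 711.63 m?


Step 1: grad = (T_d1 - T_surf)/d1 * 1000 = (139.06 - 25.905)/711.63 * 1000 = 159.0082 deg C/km
Step 2: T_res = T_surf + grad*d2/1000 = 25.905 + 159.0082*2422.7/1000 = 411.13 deg C
T_res = 411.13 deg C


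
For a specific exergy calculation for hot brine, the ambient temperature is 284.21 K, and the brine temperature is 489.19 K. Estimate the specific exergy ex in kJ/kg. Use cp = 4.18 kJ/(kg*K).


ex = cp * ((T_b - T_0) - T_0 * ln(T_b/T_0))
ex = 4.18 * ((489.19 - 284.21) - 284.21 * ln(489.19/284.21))
ex = 211.69 kJ/kg


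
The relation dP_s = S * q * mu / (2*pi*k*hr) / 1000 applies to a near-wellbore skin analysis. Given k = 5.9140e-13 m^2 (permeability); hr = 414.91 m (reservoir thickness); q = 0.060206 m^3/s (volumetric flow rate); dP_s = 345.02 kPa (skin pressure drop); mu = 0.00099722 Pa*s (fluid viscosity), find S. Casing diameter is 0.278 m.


S = dP_s * 1000 * 2*pi*k*hr / (q*mu)
S = 345.02 * 1000 * 2*pi*5.9140e-13*414.91 / (0.060206*0.00099722)
S = 8.8599


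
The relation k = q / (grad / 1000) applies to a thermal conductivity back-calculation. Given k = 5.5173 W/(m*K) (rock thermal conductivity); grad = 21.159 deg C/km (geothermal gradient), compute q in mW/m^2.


q = k * grad / 1000
q = 5.5173 * 21.159 / 1000
q = 0.1167406 W/m^2
Convert: 0.1167406 W/m^2 * 1000.0 = 116.74 mW/m^2
q = 116.74 mW/m^2


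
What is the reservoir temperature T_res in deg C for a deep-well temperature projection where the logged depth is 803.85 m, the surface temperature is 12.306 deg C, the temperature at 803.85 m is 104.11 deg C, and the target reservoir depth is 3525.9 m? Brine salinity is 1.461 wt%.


Step 1: grad = (T_d1 - T_surf)/d1 * 1000 = (104.11 - 12.306)/803.85 * 1000 = 114.2054 deg C/km
Step 2: T_res = T_surf + grad*d2/1000 = 12.306 + 114.2054*3525.9/1000 = 414.98 deg C
T_res = 414.98 deg C


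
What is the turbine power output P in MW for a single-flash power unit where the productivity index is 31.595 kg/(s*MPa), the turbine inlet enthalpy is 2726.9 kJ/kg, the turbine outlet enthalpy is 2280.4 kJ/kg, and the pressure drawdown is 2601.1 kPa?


Step 1: mdot = PI * dP / 1000 = 31.595 * 2601.1 / 1000 = 82.18175 kg/s
Step 2: P = mdot*(h_in - h_out)/1000 = 82.18175*(2726.9 - 2280.4)/1000 = 36.694 MW
P = 36.694 MW


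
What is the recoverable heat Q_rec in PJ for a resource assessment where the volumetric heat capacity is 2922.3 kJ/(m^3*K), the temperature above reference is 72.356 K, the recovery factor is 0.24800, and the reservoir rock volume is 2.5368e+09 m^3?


Step 1: Q_s = Vr*rhoc*dT/1e12 = 2.5368e+09*2922.3*72.356/1e12 = 536.3961 PJ
Step 2: Q_rec = Q_s * RF = 536.3961 * 0.248 = 133.03 PJ
Q_rec = 133.03 PJ


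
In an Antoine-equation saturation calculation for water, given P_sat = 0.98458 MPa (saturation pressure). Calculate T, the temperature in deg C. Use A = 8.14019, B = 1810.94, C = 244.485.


T = B / (A - log10(P_sat * 760 / 0.101325)) - C
T = 1810.94 / (8.14019 - log10(0.98458 * 760 / 0.101325)) - 244.485
T = 179.44 deg C


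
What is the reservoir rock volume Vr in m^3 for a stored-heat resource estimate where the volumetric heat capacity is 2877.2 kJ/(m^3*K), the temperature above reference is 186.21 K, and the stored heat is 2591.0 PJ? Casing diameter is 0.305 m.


Vr = Q_s * 1e12 / (rhoc * dT)
Vr = 2591.0 * 1e12 / (2877.2 * 186.21)
Vr = 4.8361e+09 m^3


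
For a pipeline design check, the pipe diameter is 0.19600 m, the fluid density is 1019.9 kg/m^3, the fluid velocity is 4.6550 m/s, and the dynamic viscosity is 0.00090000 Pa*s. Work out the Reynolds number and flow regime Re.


Step 1: Re = rho*vel*D/mu = 1019.9*4.655*0.196/0.0009 = 1.0339e+06
Step 2: Re = 1.0339e+06 > 4000, so flow is turbulent.
Re = 1.0339e+06 (turbulent)


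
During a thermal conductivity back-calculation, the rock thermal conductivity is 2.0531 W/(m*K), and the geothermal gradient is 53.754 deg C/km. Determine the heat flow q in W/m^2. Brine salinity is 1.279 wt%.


q = k * grad / 1000
q = 2.0531 * 53.754 / 1000
q = 0.11036 W/m^2


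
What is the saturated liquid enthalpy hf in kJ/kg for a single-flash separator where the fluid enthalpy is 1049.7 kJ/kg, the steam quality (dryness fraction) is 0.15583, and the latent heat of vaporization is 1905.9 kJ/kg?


hf = h - x * hfg
hf = 1049.7 - 0.15583 * 1905.9
hf = 752.70 kJ/kg


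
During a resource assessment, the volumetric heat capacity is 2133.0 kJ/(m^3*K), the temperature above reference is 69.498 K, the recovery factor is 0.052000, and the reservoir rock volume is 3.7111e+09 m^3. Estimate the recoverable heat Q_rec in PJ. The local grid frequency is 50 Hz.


Step 1: Q_s = Vr*rhoc*dT/1e12 = 3.7111e+09*2133.0*69.498/1e12 = 550.1306 PJ
Step 2: Q_rec = Q_s * RF = 550.1306 * 0.052 = 28.607 PJ
Q_rec = 28.607 PJ


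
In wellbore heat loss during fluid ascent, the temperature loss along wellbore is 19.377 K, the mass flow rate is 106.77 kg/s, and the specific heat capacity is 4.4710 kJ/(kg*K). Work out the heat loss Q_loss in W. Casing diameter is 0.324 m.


Q_loss = mdot * cp * dT
Q_loss = 106.77 * 4.4710 * 19.377
Q_loss = 9249.973 kW
Convert: 9249.973 kW * 1000.0 = 9.2500e+06 W
Q_loss = 9.2500e+06 W


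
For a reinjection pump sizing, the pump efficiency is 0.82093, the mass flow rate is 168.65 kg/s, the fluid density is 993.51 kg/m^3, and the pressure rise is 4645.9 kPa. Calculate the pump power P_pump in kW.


P_pump = mdot * dP / (rho * eta)
P_pump = 168.65 * 4645.9 / (993.51 * 0.82093)
P_pump = 960.68 kW


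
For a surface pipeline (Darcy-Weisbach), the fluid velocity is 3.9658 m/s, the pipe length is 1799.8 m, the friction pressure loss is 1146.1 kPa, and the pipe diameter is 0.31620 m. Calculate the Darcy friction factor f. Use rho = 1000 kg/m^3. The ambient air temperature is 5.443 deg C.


f = dP*1000 / ((L/D)*(rho*vel^2/2))
f = 1146.1*1000 / ((1799.8/0.31620)*(1000*3.9658^2/2))
f = 0.025605


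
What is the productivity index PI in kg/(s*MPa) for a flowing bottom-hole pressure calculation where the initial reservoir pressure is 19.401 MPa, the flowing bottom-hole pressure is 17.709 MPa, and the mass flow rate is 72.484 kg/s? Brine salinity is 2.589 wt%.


PI = mdot / (P_i - P_wf)
PI = 72.484 / (19.401 - 17.709)
PI = 42.839 kg/(s*MPa)


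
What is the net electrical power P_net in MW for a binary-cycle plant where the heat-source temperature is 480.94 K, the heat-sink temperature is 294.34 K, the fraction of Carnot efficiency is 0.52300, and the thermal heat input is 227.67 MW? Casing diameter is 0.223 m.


Step 1: eta = (1 - Tc/Th)*f = (1 - 294.34/480.94)*0.523 = 0.2029189
Step 2: P_net = eta * Q_in = 0.2029189 * 227.67 = 46.199 MW
P_net = 46.199 MW


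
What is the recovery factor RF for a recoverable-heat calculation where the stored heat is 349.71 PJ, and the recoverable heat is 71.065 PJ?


RF = Q_rec / Q_s
RF = 71.065 / 349.71
RF = 0.20321


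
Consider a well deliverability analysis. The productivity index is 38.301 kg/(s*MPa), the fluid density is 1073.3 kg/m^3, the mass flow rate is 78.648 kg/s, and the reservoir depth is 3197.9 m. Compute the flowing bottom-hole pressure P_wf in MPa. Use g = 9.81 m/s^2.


Step 1: P_i = rho*g*h/1e6 = 1073.3*9.81*3197.9/1e6 = 33.67092 MPa
Step 2: P_wf = P_i - mdot/PI = 33.67092 - 78.648/38.301 = 31.618 MPa
P_wf = 31.618 MPa


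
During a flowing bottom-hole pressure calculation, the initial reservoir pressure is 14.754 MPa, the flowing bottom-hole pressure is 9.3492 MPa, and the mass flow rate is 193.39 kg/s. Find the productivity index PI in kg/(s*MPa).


PI = mdot / (P_i - P_wf)
PI = 193.39 / (14.754 - 9.3492)
PI = 35.781 kg/(s*MPa)


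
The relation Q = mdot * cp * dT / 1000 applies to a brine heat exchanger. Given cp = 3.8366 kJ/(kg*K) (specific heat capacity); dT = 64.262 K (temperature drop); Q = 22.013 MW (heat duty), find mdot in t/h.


mdot = Q * 1000 / (cp * dT)
mdot = 22.013 * 1000 / (3.8366 * 64.262)
mdot = 89.28499 kg/s
Convert: 89.28499 kg/s * 3.6 = 321.43 t/h
mdot = 321.43 t/h


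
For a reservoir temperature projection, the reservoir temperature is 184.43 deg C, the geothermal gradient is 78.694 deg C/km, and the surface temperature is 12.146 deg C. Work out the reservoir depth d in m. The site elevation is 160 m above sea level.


d = (T_res - T_surf) / grad * 1000
d = (184.43 - 12.146) / 78.694 * 1000
d = 2189.3 m


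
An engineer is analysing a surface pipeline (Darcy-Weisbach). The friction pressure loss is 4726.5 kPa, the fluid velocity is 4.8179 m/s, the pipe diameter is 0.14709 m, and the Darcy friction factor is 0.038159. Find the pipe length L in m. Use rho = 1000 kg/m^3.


L = dP*1000*D / (f*rho*vel^2/2)
L = 4726.5*1000*0.14709 / (0.038159*1000*4.8179^2/2)
L = 1569.8 m


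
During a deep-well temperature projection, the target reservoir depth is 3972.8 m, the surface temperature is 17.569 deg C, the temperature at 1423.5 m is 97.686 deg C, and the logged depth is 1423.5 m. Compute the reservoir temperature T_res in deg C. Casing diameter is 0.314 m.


Step 1: grad = (T_d1 - T_surf)/d1 * 1000 = (97.686 - 17.569)/1423.5 * 1000 = 56.28170 deg C/km
Step 2: T_res = T_surf + grad*d2/1000 = 17.569 + 56.28170*3972.8/1000 = 241.16 deg C
T_res = 241.16 deg C


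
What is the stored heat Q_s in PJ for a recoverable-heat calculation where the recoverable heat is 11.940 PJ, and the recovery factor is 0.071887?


Q_s = Q_rec / RF
Q_s = 11.940 / 0.071887
Q_s = 166.09 PJ


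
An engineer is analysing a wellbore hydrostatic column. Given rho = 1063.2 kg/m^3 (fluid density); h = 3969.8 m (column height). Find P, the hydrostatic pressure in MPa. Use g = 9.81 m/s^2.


P = rho * g * h / 1e6
P = 1063.2 * 9.81 * 3969.8 / 1e6
P = 41.405 MPa


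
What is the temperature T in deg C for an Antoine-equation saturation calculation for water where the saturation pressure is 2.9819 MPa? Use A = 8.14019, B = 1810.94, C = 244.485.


T = B / (A - log10(P_sat * 760 / 0.101325)) - C
T = 1810.94 / (8.14019 - log10(2.9819 * 760 / 0.101325)) - 244.485
T = 233.26 deg C


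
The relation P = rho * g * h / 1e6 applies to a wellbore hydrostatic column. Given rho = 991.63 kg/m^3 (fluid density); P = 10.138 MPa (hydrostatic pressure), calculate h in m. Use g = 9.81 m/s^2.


h = P * 1e6 / (g * rho)
h = 10.138 * 1e6 / (9.81 * 991.63)
h = 1042.2 m


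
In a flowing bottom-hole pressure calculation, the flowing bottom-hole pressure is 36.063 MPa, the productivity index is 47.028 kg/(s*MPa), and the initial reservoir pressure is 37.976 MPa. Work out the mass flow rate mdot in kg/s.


mdot = (P_i - P_wf) * PI
mdot = (37.976 - 36.063) * 47.028
mdot = 89.965 kg/s


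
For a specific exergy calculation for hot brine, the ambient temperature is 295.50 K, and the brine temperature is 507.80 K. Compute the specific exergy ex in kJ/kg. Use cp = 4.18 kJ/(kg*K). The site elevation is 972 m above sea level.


ex = cp * ((T_b - T_0) - T_0 * ln(T_b/T_0))
ex = 4.18 * ((507.80 - 295.50) - 295.50 * ln(507.80/295.50))
ex = 218.66 kJ/kg


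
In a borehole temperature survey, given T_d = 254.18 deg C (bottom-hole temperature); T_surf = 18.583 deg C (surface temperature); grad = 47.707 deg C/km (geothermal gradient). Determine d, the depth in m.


d = (T_d - T_surf) / grad * 1000
d = (254.18 - 18.583) / 47.707 * 1000
d = 4938.4 m


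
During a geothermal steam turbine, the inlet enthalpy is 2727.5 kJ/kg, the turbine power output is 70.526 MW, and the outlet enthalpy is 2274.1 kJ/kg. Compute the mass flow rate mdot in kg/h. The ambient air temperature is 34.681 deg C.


mdot = P * 1000 / (h_in - h_out)
mdot = 70.526 * 1000 / (2727.5 - 2274.1)
mdot = 155.5492 kg/s
Convert: 155.5492 kg/s * 3600.0 = 5.5998e+05 kg/h
mdot = 5.5998e+05 kg/h


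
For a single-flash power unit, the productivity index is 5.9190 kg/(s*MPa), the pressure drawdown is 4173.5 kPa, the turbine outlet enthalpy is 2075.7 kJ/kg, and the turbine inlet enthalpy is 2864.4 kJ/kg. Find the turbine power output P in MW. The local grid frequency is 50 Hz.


Step 1: mdot = PI * dP / 1000 = 5.919 * 4173.5 / 1000 = 24.70295 kg/s
Step 2: P = mdot*(h_in - h_out)/1000 = 24.70295*(2864.4 - 2075.7)/1000 = 19.483 MW
P = 19.483 MW


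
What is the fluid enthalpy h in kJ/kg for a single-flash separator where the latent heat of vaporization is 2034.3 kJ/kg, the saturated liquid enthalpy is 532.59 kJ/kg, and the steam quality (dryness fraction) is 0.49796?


h = hf + x * hfg
h = 532.59 + 0.49796 * 2034.3
h = 1545.6 kJ/kg


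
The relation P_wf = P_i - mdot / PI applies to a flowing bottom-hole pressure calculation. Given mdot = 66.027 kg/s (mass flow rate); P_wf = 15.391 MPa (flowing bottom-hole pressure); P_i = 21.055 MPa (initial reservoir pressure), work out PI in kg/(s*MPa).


PI = mdot / (P_i - P_wf)
PI = 66.027 / (21.055 - 15.391)
PI = 11.657 kg/(s*MPa)


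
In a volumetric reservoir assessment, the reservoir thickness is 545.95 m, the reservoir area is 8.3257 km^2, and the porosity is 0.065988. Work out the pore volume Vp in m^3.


Vp = A * 1e6 * hr * phi
Vp = 8.3257 * 1e6 * 545.95 * 0.065988
Vp = 2.9994e+08 m^3


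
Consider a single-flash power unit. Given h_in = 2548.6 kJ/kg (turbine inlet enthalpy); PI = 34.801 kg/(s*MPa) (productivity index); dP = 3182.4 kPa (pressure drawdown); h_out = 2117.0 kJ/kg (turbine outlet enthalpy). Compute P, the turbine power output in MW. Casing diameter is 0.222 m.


Step 1: mdot = PI * dP / 1000 = 34.801 * 3182.4 / 1000 = 110.7507 kg/s
Step 2: P = mdot*(h_in - h_out)/1000 = 110.7507*(2548.6 - 2117.0)/1000 = 47.800 MW
P = 47.800 MW


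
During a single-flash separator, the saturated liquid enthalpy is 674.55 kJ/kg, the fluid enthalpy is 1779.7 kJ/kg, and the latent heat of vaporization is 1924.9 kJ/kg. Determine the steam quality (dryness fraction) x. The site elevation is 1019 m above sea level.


x = (h - hf) / hfg
x = (1779.7 - 674.55) / 1924.9
x = 0.57413


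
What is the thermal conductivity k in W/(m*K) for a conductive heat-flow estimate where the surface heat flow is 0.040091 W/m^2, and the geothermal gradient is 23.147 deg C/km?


k = q * 1000 / grad
k = 0.040091 * 1000 / 23.147
k = 1.7320 W/(m*K)


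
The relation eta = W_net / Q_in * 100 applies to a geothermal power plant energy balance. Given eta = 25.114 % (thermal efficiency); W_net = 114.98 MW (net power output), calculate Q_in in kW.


Q_in = W_net / (eta / 100)
Q_in = 114.98 / (25.114 / 100)
Q_in = 457.8323 MW
Convert: 457.8323 MW * 1000.0 = 4.5783e+05 kW
Q_in = 4.5783e+05 kW


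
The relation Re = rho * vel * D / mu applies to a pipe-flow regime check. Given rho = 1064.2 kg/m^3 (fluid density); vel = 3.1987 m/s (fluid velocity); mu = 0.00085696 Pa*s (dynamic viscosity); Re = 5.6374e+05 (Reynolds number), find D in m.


D = Re * mu / (rho * vel)
D = 5.6374e+05 * 0.00085696 / (1064.2 * 3.1987)
D = 0.14192 m


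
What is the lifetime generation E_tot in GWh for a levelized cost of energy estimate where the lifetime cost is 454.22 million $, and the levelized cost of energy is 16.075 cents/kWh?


E_tot = C_tot / LCOE * 100
E_tot = 454.22 / 16.075 * 100
E_tot = 2825.6 GWh


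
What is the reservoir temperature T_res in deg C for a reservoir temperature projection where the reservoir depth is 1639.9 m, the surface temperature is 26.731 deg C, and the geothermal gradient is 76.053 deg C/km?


T_res = T_surf + grad * d / 1000
T_res = 26.731 + 76.053 * 1639.9 / 1000
T_res = 151.45 deg C


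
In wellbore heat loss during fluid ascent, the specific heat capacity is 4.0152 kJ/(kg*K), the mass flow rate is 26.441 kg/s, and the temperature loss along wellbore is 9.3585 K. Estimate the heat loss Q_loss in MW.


Q_loss = mdot * cp * dT
Q_loss = 26.441 * 4.0152 * 9.3585
Q_loss = 993.5536 kW
Convert: 993.5536 kW * 0.001 = 0.99355 MW
Q_loss = 0.99355 MW


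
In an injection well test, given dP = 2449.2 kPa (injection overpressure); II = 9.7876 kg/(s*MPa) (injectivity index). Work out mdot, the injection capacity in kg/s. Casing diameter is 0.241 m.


mdot = II * dP / 1000
mdot = 9.7876 * 2449.2 / 1000
mdot = 23.972 kg/s


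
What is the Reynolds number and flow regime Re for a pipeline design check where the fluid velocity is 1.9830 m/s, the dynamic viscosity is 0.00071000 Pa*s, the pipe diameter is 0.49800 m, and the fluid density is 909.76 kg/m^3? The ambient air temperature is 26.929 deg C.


Step 1: Re = rho*vel*D/mu = 909.76*1.983*0.498/0.00071 = 1.2654e+06
Step 2: Re = 1.2654e+06 > 4000, so flow is turbulent.
Re = 1.2654e+06 (turbulent)


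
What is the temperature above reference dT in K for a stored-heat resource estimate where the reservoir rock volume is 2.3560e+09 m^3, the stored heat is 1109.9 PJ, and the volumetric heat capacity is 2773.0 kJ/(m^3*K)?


dT = Q_s * 1e12 / (Vr * rhoc)
dT = 1109.9 * 1e12 / (2.3560e+09 * 2773.0)
dT = 169.89 K


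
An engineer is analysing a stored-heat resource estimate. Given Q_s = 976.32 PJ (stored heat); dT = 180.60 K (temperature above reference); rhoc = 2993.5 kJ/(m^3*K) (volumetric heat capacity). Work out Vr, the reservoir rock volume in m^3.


Vr = Q_s * 1e12 / (rhoc * dT)
Vr = 976.32 * 1e12 / (2993.5 * 180.60)
Vr = 1.8059e+09 m^3


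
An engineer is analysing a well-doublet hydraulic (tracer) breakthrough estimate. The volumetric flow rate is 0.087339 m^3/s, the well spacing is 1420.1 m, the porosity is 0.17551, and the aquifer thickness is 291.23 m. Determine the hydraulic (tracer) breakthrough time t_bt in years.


t_bt = pi * hr * phi * L^2 / (3 * Qv) / (365.25*86400)
t_bt = pi * 291.23 * 0.17551 * 1420.1^2 / (3 * 0.087339) / (365.25*86400)
t_bt = 39.164 years


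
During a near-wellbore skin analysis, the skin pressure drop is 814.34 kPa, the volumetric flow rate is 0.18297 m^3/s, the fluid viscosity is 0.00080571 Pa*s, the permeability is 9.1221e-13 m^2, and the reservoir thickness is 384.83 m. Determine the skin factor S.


S = dP_s * 1000 * 2*pi*k*hr / (q*mu)
S = 814.34 * 1000 * 2*pi*9.1221e-13*384.83 / (0.18297*0.00080571)
S = 12.184


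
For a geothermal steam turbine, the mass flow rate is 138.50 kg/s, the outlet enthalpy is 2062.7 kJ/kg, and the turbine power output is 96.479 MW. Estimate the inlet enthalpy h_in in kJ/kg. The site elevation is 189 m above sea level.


h_in = h_out + P * 1000 / mdot
h_in = 2062.7 + 96.479 * 1000 / 138.50
h_in = 2759.3 kJ/kg


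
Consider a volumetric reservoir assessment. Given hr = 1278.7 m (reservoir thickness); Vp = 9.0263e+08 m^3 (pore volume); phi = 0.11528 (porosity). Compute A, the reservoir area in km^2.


A = Vp / (1e6 * hr * phi)
A = 9.0263e+08 / (1e6 * 1278.7 * 0.11528)
A = 6.1233 km^2


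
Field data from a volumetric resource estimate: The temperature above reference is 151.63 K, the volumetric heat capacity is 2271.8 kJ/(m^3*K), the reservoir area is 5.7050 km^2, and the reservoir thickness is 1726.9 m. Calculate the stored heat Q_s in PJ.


Step 1: Vr = A*1e6*hr = 5.705*1e6*1726.9 = 9.851964e+09 m^3
Step 2: Q_s = Vr*rhoc*dT/1e12 = 9.851964e+09*2271.8*151.63/1e12 = 3393.7 PJ
Q_s = 3393.7 PJ


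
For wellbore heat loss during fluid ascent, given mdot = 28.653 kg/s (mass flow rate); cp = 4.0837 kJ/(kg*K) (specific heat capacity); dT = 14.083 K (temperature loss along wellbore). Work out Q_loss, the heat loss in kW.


Q_loss = mdot * cp * dT
Q_loss = 28.653 * 4.0837 * 14.083
Q_loss = 1647.9 kW


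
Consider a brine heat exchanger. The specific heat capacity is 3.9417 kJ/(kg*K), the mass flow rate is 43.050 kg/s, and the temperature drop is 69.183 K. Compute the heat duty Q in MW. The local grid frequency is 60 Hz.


Q = mdot * cp * dT / 1000
Q = 43.050 * 3.9417 * 69.183 / 1000
Q = 11.740 MW


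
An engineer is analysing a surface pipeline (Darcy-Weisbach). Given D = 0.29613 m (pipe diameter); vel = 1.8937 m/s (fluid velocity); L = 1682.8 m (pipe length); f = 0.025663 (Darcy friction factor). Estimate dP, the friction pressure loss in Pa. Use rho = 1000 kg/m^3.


dP = f * (L/D) * (rho*vel^2/2) / 1000
dP = 0.025663 * (1682.8/0.29613) * (1000*1.8937^2/2) / 1000
dP = 261.4869 kPa
Convert: 261.4869 kPa * 1000.0 = 2.6149e+05 Pa
dP = 2.6149e+05 Pa


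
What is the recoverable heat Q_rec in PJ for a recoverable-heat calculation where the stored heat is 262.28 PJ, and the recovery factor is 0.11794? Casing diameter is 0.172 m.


Q_rec = Q_s * RF
Q_rec = 262.28 * 0.11794
Q_rec = 30.933 PJ


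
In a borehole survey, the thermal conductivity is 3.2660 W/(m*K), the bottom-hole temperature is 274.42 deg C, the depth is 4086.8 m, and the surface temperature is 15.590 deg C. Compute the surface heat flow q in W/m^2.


Step 1: grad = (T_d - T_surf)/d * 1000 = (274.42 - 15.59)/4086.8 * 1000 = 63.33317 deg C/km
Step 2: q = k * grad / 1000 = 3.266 * 63.33317 / 1000 = 0.20685 W/m^2
q = 0.20685 W/m^2


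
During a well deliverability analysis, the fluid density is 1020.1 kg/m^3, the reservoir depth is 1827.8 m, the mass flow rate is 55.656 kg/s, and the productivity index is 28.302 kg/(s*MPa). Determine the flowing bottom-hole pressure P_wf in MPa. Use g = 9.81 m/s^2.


Step 1: P_i = rho*g*h/1e6 = 1020.1*9.81*1827.8/1e6 = 18.29113 MPa
Step 2: P_wf = P_i - mdot/PI = 18.29113 - 55.656/28.302 = 16.325 MPa
P_wf = 16.325 MPa


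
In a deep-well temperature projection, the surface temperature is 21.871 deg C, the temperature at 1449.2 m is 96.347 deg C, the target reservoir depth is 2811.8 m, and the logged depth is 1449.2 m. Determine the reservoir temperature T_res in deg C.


Step 1: grad = (T_d1 - T_surf)/d1 * 1000 = (96.347 - 21.871)/1449.2 * 1000 = 51.39111 deg C/km
Step 2: T_res = T_surf + grad*d2/1000 = 21.871 + 51.39111*2811.8/1000 = 166.37 deg C
T_res = 166.37 deg C


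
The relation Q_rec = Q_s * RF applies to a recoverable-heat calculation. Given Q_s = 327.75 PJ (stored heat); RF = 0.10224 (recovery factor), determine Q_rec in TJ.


Q_rec = Q_s * RF
Q_rec = 327.75 * 0.10224
Q_rec = 33.50916 PJ
Convert: 33.50916 PJ * 1000.0 = 33509 TJ
Q_rec = 33509 TJ


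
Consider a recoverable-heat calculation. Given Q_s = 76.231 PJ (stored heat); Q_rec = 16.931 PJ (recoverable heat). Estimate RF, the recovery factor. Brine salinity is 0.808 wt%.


RF = Q_rec / Q_s
RF = 16.931 / 76.231
RF = 0.22210


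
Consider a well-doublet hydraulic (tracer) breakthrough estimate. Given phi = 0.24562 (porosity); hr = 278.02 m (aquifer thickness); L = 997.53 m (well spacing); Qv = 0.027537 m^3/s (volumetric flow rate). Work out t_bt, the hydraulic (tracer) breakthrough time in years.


t_bt = pi * hr * phi * L^2 / (3 * Qv) / (365.25*86400)
t_bt = pi * 278.02 * 0.24562 * 997.53^2 / (3 * 0.027537) / (365.25*86400)
t_bt = 81.884 years


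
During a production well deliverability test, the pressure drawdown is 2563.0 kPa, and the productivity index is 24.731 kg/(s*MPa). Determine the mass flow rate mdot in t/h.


mdot = PI * dP / 1000
mdot = 24.731 * 2563.0 / 1000
mdot = 63.38555 kg/s
Convert: 63.38555 kg/s * 3.6 = 228.19 t/h
mdot = 228.19 t/h


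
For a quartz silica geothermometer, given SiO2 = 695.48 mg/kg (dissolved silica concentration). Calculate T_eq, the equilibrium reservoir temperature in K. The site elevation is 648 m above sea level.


T_eq = 1309 / (5.19 - log10(SiO2)) - 273.15
T_eq = 1309 / (5.19 - log10(695.48)) - 273.15
T_eq = 284.4133 deg C
Convert to K: 284.4133 + 273.15 = 557.56 K
T_eq = 557.56 K


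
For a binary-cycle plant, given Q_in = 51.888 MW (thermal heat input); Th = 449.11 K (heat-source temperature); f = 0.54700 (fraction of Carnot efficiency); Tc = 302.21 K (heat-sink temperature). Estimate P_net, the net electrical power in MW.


Step 1: eta = (1 - Tc/Th)*f = (1 - 302.21/449.11)*0.547 = 0.1789190
Step 2: P_net = eta * Q_in = 0.1789190 * 51.888 = 9.2837 MW
P_net = 9.2837 MW


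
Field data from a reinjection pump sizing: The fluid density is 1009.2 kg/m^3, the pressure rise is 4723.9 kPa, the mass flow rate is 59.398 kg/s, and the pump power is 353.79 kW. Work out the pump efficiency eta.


eta = mdot * dP / (rho * P_pump)
eta = 59.398 * 4723.9 / (1009.2 * 353.79)
eta = 0.78587


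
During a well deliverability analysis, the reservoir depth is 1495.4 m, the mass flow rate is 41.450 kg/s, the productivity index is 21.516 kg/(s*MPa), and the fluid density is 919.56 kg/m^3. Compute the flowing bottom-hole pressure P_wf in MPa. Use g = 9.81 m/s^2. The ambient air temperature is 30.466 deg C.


Step 1: P_i = rho*g*h/1e6 = 919.56*9.81*1495.4/1e6 = 13.48983 MPa
Step 2: P_wf = P_i - mdot/PI = 13.48983 - 41.45/21.516 = 11.563 MPa
P_wf = 11.563 MPa


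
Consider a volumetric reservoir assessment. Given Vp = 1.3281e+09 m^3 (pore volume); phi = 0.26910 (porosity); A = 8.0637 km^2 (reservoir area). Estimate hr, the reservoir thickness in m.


hr = Vp / (A * 1e6 * phi)
hr = 1.3281e+09 / (8.0637 * 1e6 * 0.26910)
hr = 612.04 m


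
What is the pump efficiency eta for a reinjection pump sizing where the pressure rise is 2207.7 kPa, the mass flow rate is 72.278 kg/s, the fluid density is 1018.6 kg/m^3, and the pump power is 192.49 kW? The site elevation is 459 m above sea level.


eta = mdot * dP / (rho * P_pump)
eta = 72.278 * 2207.7 / (1018.6 * 192.49)
eta = 0.81383


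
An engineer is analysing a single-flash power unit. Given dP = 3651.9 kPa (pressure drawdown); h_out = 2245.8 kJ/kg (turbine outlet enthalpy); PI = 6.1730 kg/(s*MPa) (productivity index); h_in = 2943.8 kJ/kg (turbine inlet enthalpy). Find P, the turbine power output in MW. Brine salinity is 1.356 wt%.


Step 1: mdot = PI * dP / 1000 = 6.173 * 3651.9 / 1000 = 22.54318 kg/s
Step 2: P = mdot*(h_in - h_out)/1000 = 22.54318*(2943.8 - 2245.8)/1000 = 15.735 MW
P = 15.735 MW


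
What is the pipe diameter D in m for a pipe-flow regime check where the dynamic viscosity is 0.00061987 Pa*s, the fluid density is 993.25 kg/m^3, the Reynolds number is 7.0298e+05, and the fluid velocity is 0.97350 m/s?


D = Re * mu / (rho * vel)
D = 7.0298e+05 * 0.00061987 / (993.25 * 0.97350)
D = 0.45066 m


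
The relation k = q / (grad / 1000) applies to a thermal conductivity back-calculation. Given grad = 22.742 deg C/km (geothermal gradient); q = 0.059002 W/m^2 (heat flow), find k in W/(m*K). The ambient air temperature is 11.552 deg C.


k = q / (grad / 1000)
k = 0.059002 / (22.742 / 1000)
k = 2.5944 W/(m*K)


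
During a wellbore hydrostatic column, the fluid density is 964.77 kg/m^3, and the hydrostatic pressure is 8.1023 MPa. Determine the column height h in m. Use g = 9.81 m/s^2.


h = P * 1e6 / (g * rho)
h = 8.1023 * 1e6 / (9.81 * 964.77)
h = 856.08 m


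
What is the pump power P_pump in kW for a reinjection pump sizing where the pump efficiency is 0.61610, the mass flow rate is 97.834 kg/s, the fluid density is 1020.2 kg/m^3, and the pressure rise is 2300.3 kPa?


P_pump = mdot * dP / (rho * eta)
P_pump = 97.834 * 2300.3 / (1020.2 * 0.61610)
P_pump = 358.05 kW


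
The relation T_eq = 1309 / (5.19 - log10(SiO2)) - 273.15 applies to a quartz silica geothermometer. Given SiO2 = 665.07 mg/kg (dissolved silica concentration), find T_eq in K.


T_eq = 1309 / (5.19 - log10(SiO2)) - 273.15
T_eq = 1309 / (5.19 - log10(665.07)) - 273.15
T_eq = 279.8397 deg C
Convert to K: 279.8397 + 273.15 = 552.99 K
T_eq = 552.99 K


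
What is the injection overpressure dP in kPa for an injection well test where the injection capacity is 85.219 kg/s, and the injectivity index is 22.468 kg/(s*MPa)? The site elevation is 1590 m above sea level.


dP = mdot * 1000 / II
dP = 85.219 * 1000 / 22.468
dP = 3792.9 kPa


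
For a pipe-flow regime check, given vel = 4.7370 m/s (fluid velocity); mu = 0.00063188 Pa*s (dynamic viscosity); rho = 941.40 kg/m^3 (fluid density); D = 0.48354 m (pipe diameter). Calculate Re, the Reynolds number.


Re = rho * vel * D / mu
Re = 941.40 * 4.7370 * 0.48354 / 0.00063188
Re = 3.4125e+06


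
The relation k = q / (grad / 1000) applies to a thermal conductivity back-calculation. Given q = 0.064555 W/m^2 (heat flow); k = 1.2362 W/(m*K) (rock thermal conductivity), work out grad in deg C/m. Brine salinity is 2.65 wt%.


grad = q / k * 1000
grad = 0.064555 / 1.2362 * 1000
grad = 52.22051 deg C/km
Convert: 52.22051 deg C/km * 0.001 = 0.052221 deg C/m
grad = 0.052221 deg C/m


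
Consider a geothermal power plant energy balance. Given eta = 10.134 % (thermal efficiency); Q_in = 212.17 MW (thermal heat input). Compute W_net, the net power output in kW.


W_net = eta / 100 * Q_in
W_net = 10.134 / 100 * 212.17
W_net = 21.50131 MW
Convert: 21.50131 MW * 1000.0 = 21501 kW
W_net = 21501 kW


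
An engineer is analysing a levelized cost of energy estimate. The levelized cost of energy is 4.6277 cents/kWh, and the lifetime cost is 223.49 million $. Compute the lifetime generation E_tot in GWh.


E_tot = C_tot / LCOE * 100
E_tot = 223.49 / 4.6277 * 100
E_tot = 4829.4 GWh


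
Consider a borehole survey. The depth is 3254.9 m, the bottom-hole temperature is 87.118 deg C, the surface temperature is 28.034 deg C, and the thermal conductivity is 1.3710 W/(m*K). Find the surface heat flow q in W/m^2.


Step 1: grad = (T_d - T_surf)/d * 1000 = (87.118 - 28.034)/3254.9 * 1000 = 18.15232 deg C/km
Step 2: q = k * grad / 1000 = 1.371 * 18.15232 / 1000 = 0.024887 W/m^2
q = 0.024887 W/m^2


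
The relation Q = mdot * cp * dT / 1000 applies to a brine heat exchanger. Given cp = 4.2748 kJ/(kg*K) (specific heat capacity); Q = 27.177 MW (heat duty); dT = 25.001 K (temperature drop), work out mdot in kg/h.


mdot = Q * 1000 / (cp * dT)
mdot = 27.177 * 1000 / (4.2748 * 25.001)
mdot = 254.2894 kg/s
Convert: 254.2894 kg/s * 3600.0 = 9.1544e+05 kg/h
mdot = 9.1544e+05 kg/h


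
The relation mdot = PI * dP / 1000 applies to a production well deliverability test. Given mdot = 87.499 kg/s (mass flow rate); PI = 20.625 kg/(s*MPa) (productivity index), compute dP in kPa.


dP = mdot * 1000 / PI
dP = 87.499 * 1000 / 20.625
dP = 4242.4 kPa


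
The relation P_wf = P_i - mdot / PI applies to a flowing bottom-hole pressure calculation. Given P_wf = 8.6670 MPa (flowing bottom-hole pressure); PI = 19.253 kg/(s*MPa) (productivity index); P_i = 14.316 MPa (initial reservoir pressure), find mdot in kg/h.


mdot = (P_i - P_wf) * PI
mdot = (14.316 - 8.6670) * 19.253
mdot = 108.7602 kg/s
Convert: 108.7602 kg/s * 3600.0 = 3.9154e+05 kg/h
mdot = 3.9154e+05 kg/h


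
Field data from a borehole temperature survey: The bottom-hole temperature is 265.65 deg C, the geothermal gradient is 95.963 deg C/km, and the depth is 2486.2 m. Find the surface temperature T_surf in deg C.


T_surf = T_d - grad * d / 1000
T_surf = 265.65 - 95.963 * 2486.2 / 1000
T_surf = 27.067 deg C


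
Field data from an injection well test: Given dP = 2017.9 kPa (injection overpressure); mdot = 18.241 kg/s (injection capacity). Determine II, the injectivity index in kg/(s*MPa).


II = mdot * 1000 / dP
II = 18.241 * 1000 / 2017.9
II = 9.0396 kg/(s*MPa)


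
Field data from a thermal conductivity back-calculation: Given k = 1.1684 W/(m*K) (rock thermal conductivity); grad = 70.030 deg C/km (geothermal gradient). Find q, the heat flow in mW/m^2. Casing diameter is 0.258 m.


q = k * grad / 1000
q = 1.1684 * 70.030 / 1000
q = 0.08182305 W/m^2
Convert: 0.08182305 W/m^2 * 1000.0 = 81.823 mW/m^2
q = 81.823 mW/m^2


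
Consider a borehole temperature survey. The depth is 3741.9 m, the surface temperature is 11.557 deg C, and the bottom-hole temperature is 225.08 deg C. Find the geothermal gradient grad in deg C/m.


grad = (T_d - T_surf) / d * 1000
grad = (225.08 - 11.557) / 3741.9 * 1000
grad = 57.06272 deg C/km
Convert: 57.06272 deg C/km * 0.001 = 0.057063 deg C/m
grad = 0.057063 deg C/m


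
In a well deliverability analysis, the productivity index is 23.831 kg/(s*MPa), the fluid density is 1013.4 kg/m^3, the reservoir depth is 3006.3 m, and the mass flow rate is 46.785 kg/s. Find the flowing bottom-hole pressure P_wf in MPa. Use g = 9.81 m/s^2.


Step 1: P_i = rho*g*h/1e6 = 1013.4*9.81*3006.3/1e6 = 29.88699 MPa
Step 2: P_wf = P_i - mdot/PI = 29.88699 - 46.785/23.831 = 27.924 MPa
P_wf = 27.924 MPa


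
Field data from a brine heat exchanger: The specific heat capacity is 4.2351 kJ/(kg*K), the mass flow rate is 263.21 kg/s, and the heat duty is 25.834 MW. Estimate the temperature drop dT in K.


dT = Q * 1000 / (mdot * cp)
dT = 25.834 * 1000 / (263.21 * 4.2351)
dT = 23.175 K


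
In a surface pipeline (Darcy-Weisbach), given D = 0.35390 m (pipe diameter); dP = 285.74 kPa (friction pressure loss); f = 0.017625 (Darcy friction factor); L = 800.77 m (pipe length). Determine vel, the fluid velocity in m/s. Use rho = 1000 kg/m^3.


vel = sqrt(dP*1000*2*D / (f*L*rho))
vel = sqrt(285.74*1000*2*0.35390 / (0.017625*800.77*1000))
vel = 3.7855 m/s


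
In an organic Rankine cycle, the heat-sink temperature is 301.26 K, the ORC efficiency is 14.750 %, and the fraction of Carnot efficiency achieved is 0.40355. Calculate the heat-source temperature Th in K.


Th = Tc / (1 - (eta_orc/100)/f)
Th = 301.26 / (1 - (14.750/100)/0.40355)
Th = 474.80 K


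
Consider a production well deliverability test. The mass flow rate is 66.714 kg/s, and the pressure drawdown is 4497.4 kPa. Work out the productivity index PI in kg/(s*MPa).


PI = mdot * 1000 / dP
PI = 66.714 * 1000 / 4497.4
PI = 14.834 kg/(s*MPa)
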